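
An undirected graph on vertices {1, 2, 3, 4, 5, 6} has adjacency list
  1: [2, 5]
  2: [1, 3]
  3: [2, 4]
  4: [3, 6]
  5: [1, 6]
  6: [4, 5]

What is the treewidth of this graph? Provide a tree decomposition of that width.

Each bag holds 3 vertices, so the decomposition has width 2, which upper-bounds the treewidth. For the lower bound, G contains the cycle 5–1–2–3–4–6–5, so G is not a forest; only forests have treewidth ≤ 1, hence tw(G) ≥ 2. Combining the bounds, tw(G) = 2.

Treewidth 2.
Bags: B1 = {1, 2, 5}  B2 = {2, 3, 5}  B3 = {3, 4, 5}  B4 = {4, 5, 6}
Tree: B1–B2, B2–B3, B3–B4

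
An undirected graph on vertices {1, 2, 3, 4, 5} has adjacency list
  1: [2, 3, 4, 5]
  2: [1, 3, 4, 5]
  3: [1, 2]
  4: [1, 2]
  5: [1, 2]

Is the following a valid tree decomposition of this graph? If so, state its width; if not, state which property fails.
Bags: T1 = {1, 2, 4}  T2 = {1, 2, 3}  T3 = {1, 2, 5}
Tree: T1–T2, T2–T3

Checking the three conditions: (i) the bags cover all of {1, 2, 3, 4, 5}; (ii) for each edge, some bag contains both endpoints; (iii) the bags containing any fixed vertex form a subtree. All hold, so the decomposition is valid with width 3 − 1 = 2.

Yes; width 2.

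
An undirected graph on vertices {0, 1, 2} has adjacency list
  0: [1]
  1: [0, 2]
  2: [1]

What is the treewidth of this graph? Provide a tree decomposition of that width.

Treewidth 1.
Bags: B1 = {0, 1}  B2 = {1, 2}
Tree: B1–B2

The largest bag has 2 vertices, giving width 1; this decomposition certifies tw(G) ≤ 1. G has an edge, so its treewidth is at least 1. Combining the bounds, tw(G) = 1.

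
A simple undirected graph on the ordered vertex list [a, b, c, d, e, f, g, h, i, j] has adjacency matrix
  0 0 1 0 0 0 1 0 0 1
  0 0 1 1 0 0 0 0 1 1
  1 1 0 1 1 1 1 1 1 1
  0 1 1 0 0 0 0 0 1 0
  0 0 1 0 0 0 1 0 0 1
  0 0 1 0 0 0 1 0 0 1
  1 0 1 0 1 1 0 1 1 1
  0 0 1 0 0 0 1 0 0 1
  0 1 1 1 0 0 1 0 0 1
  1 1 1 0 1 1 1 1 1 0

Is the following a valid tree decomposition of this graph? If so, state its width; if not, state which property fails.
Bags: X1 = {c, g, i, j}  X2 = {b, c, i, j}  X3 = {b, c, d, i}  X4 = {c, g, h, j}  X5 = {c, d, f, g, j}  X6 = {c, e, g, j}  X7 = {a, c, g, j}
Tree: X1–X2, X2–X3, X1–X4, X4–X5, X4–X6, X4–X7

No — bags containing vertex d are not connected in the tree.

A tree decomposition must satisfy three properties: every vertex lies in some bag; for every edge, both endpoints lie together in some bag; and for every vertex, the bags containing it form a connected subtree. Here bags containing vertex d are not connected in the tree, so the decomposition is invalid.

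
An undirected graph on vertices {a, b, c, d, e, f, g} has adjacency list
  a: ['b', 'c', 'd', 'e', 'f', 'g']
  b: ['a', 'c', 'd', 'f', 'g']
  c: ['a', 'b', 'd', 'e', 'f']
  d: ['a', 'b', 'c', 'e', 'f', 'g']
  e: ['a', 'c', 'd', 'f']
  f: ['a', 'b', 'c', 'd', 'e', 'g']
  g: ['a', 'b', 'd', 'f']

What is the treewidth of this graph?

4

A width-4 tree decomposition is:
Bags: B1 = {a, c, d, e, f}  B2 = {a, b, c, d, f}  B3 = {a, b, d, f, g}
Tree: B1–B2, B2–B3
Every bag has size at most 5, so the width is 5 − 1 = 4 and tw(G) ≤ 4. On the other hand G contains the 5-clique {a, b, d, f, g}. A clique must lie in a single bag of any decomposition, so no decomposition can have width below 4. Hence tw(G) = 4 exactly.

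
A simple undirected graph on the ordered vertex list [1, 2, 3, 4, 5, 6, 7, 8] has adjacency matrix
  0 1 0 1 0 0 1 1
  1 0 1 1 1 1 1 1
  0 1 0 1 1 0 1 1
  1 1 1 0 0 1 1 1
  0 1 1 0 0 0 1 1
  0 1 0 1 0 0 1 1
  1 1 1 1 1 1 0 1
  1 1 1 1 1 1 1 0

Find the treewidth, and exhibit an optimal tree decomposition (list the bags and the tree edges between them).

Treewidth 4.
One optimal decomposition is:
Bags: B1 = {2, 3, 5, 7, 8}  B2 = {2, 3, 4, 7, 8}  B3 = {2, 4, 6, 7, 8}  B4 = {1, 2, 4, 7, 8}
Tree: B1–B2, B2–B3, B3–B4

The largest bag has 5 vertices, giving width 4; this decomposition certifies tw(G) ≤ 4. For the lower bound, the 5 vertices {1, 2, 4, 7, 8} are pairwise adjacent, and any tree decomposition puts a clique entirely inside one bag — forcing width ≥ 4. Therefore the treewidth is 4.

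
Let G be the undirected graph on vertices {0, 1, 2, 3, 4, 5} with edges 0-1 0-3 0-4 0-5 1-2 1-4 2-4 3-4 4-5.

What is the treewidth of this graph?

A width-2 tree decomposition is:
Bags: B1 = {0, 1, 4}  B2 = {0, 3, 4}  B3 = {0, 4, 5}  B4 = {1, 2, 4}
Tree: B1–B2, B2–B3, B1–B4
Each bag holds 3 vertices, so the decomposition has width 2, which upper-bounds the treewidth. On the other hand G contains the 3-clique {0, 1, 4}. A clique must lie in a single bag of any decomposition, so no decomposition can have width below 2. Combining the bounds, tw(G) = 2.

2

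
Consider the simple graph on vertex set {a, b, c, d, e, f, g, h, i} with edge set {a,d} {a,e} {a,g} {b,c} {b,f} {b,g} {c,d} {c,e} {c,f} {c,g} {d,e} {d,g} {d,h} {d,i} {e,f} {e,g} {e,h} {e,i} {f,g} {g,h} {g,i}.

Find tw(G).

A width-3 tree decomposition is:
Bags: B1 = {c, d, e, g}  B2 = {d, e, g, i}  B3 = {c, e, f, g}  B4 = {a, d, e, g}  B5 = {b, c, f, g}  B6 = {d, e, g, h}
Tree: B1–B2, B1–B3, B2–B4, B3–B5, B2–B6
Each bag holds 4 vertices, so the decomposition has width 3, which upper-bounds the treewidth. Conversely, {d, e, g, h} is a clique of size 4, and the vertices of any clique must share a bag in every tree decomposition; so some bag has ≥ 4 vertices and tw(G) ≥ 3. Therefore the treewidth is 3.

3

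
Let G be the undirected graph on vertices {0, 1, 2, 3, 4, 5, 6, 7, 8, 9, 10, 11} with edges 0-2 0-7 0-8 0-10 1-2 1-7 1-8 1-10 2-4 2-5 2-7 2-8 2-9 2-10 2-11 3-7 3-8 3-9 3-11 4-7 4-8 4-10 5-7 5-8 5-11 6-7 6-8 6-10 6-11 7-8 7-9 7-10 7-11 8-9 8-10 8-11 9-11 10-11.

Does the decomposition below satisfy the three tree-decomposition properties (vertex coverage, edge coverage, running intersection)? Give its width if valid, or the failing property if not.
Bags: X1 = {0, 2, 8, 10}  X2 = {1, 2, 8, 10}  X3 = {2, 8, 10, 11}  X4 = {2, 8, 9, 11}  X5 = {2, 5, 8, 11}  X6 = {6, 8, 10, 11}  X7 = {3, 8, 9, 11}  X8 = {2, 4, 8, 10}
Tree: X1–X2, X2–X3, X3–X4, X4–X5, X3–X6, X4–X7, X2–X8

A tree decomposition must satisfy three properties: every vertex lies in some bag; for every edge, both endpoints lie together in some bag; and for every vertex, the bags containing it form a connected subtree. Here vertex 7 appears in no bag, so the decomposition is invalid.

No — vertex 7 appears in no bag.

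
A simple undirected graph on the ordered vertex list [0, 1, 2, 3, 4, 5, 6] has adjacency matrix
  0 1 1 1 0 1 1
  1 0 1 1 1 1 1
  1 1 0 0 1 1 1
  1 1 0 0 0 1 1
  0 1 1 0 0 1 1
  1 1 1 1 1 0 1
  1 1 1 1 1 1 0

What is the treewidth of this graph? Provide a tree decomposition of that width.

The largest bag has 5 vertices, giving width 4; this decomposition certifies tw(G) ≤ 4. For the lower bound, the 5 vertices {0, 1, 2, 5, 6} are pairwise adjacent, and any tree decomposition puts a clique entirely inside one bag — forcing width ≥ 4. The upper and lower bounds meet at 4, so that is the treewidth.

Treewidth 4.
One such decomposition:
Bags: B1 = {0, 1, 2, 5, 6}  B2 = {1, 2, 4, 5, 6}  B3 = {0, 1, 3, 5, 6}
Tree: B1–B2, B1–B3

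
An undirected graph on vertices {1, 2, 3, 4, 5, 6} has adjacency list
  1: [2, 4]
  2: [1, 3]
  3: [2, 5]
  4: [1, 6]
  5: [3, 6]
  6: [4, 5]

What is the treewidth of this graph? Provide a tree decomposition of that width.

Every bag has size at most 3, so the width is 3 − 1 = 2 and tw(G) ≤ 2. For the lower bound, G contains the cycle 6–5–3–2–1–4–6, so G is not a forest; only forests have treewidth ≤ 1, hence tw(G) ≥ 2. Combining the bounds, tw(G) = 2.

Treewidth 2.
Bags: B1 = {3, 5, 6}  B2 = {2, 3, 6}  B3 = {1, 2, 6}  B4 = {1, 4, 6}
Tree: B1–B2, B2–B3, B3–B4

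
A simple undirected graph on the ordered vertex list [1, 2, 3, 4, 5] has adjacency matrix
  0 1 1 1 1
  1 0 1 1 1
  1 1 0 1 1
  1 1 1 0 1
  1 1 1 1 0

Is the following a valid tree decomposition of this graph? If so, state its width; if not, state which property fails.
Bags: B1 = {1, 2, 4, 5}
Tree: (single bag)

No — vertex 3 appears in no bag.

A tree decomposition must satisfy three properties: every vertex lies in some bag; for every edge, both endpoints lie together in some bag; and for every vertex, the bags containing it form a connected subtree. Here vertex 3 appears in no bag, so the decomposition is invalid.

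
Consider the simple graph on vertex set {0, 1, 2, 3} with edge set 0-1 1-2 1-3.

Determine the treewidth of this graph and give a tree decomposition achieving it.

Every bag has size at most 2, so the width is 2 − 1 = 1 and tw(G) ≤ 1. G has an edge, so its treewidth is at least 1. The upper and lower bounds meet at 1, so that is the treewidth.

Treewidth 1.
One such decomposition:
Bags: B1 = {0, 1}  B2 = {1, 3}  B3 = {1, 2}
Tree: B1–B2, B1–B3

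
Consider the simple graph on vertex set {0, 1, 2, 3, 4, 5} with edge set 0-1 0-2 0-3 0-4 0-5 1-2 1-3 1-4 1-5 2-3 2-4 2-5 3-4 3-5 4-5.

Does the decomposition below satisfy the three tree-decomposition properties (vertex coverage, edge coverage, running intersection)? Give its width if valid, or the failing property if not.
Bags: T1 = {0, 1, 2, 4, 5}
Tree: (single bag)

No — vertex 3 appears in no bag.

A tree decomposition must satisfy three properties: every vertex lies in some bag; for every edge, both endpoints lie together in some bag; and for every vertex, the bags containing it form a connected subtree. Here vertex 3 appears in no bag, so the decomposition is invalid.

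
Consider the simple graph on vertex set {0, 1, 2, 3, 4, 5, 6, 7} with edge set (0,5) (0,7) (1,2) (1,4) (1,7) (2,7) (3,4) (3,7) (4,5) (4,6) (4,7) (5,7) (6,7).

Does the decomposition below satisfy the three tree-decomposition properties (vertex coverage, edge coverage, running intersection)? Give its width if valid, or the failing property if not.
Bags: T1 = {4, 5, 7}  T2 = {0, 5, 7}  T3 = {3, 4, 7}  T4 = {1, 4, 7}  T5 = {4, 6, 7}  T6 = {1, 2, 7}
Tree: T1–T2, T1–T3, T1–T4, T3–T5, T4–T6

Yes; width 2.

Checking the three conditions: (i) the bags cover all of {0, 1, 2, 3, 4, 5, 6, 7}; (ii) for each edge, some bag contains both endpoints; (iii) the bags containing any fixed vertex form a subtree. All hold, so the decomposition is valid with width 3 − 1 = 2.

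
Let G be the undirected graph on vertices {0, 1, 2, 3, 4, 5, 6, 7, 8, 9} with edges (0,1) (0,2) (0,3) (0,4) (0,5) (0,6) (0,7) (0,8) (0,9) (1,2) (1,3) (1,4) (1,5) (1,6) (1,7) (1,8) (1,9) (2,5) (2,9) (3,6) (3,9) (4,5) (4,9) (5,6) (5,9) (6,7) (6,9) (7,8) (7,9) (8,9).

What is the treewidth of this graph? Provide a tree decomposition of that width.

Treewidth 4.
One such decomposition:
Bags: B1 = {0, 1, 5, 6, 9}  B2 = {0, 1, 6, 7, 9}  B3 = {0, 1, 7, 8, 9}  B4 = {0, 1, 2, 5, 9}  B5 = {0, 1, 4, 5, 9}  B6 = {0, 1, 3, 6, 9}
Tree: B1–B2, B2–B3, B1–B4, B4–B5, B2–B6

Every bag has size at most 5, so the width is 5 − 1 = 4 and tw(G) ≤ 4. For the lower bound, the 5 vertices {0, 1, 7, 8, 9} are pairwise adjacent, and any tree decomposition puts a clique entirely inside one bag — forcing width ≥ 4. The upper and lower bounds meet at 4, so that is the treewidth.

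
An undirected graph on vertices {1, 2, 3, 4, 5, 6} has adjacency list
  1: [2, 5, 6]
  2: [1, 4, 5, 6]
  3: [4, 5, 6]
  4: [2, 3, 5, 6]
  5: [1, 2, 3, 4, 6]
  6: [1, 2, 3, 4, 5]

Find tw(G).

3

A width-3 tree decomposition is:
Bags: B1 = {2, 4, 5, 6}  B2 = {3, 4, 5, 6}  B3 = {1, 2, 5, 6}
Tree: B1–B2, B1–B3
Each bag holds 4 vertices, so the decomposition has width 3, which upper-bounds the treewidth. Conversely, {1, 2, 5, 6} is a clique of size 4, and the vertices of any clique must share a bag in every tree decomposition; so some bag has ≥ 4 vertices and tw(G) ≥ 3. Combining the bounds, tw(G) = 3.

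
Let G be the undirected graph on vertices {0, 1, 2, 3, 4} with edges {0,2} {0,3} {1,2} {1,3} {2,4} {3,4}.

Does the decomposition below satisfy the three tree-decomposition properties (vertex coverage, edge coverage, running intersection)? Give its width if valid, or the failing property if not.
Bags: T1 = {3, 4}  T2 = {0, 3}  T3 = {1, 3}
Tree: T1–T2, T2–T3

No — vertex 2 appears in no bag.

A tree decomposition must satisfy three properties: every vertex lies in some bag; for every edge, both endpoints lie together in some bag; and for every vertex, the bags containing it form a connected subtree. Here vertex 2 appears in no bag, so the decomposition is invalid.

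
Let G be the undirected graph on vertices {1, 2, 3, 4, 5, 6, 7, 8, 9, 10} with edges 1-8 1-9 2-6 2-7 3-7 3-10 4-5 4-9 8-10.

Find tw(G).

1

A width-1 tree decomposition is:
Bags: B1 = {4, 5}  B2 = {4, 9}  B3 = {1, 9}  B4 = {1, 8}  B5 = {8, 10}  B6 = {3, 10}  B7 = {3, 7}  B8 = {2, 7}  B9 = {2, 6}
Tree: B1–B2, B2–B3, B3–B4, B4–B5, B5–B6, B6–B7, B7–B8, B8–B9
The largest bag has 2 vertices, giving width 1; this decomposition certifies tw(G) ≤ 1. G has an edge, so its treewidth is at least 1. Therefore the treewidth is 1.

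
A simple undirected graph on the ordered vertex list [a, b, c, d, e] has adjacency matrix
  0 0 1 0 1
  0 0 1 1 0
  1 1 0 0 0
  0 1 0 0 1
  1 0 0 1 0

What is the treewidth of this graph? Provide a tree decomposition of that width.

Treewidth 2.
One such decomposition:
Bags: B1 = {a, c, e}  B2 = {b, c, e}  B3 = {b, d, e}
Tree: B1–B2, B2–B3

The largest bag has 3 vertices, giving width 2; this decomposition certifies tw(G) ≤ 2. The edges e–a–c–b–d–e form a cycle, so G is not a tree and its treewidth is at least 2. The upper and lower bounds meet at 2, so that is the treewidth.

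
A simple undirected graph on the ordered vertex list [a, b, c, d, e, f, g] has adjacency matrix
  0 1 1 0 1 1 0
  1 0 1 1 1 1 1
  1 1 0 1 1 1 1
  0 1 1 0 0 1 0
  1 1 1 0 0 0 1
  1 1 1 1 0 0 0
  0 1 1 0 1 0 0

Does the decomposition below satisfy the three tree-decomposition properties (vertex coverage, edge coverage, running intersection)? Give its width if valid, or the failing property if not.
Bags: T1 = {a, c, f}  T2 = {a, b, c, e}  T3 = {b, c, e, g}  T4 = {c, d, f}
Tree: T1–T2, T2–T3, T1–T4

A tree decomposition must satisfy three properties: every vertex lies in some bag; for every edge, both endpoints lie together in some bag; and for every vertex, the bags containing it form a connected subtree. Here edge (b,f) lies in no bag, so the decomposition is invalid.

No — edge (b,f) lies in no bag.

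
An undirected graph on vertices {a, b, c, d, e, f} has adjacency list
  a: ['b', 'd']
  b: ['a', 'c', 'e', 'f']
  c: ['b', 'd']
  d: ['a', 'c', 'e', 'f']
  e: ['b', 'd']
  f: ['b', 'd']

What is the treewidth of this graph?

2

A width-2 tree decomposition is:
Bags: B1 = {b, c, d}  B2 = {a, b, d}  B3 = {b, d, f}  B4 = {b, d, e}
Tree: B1–B2, B2–B3, B3–B4
Each bag holds 3 vertices, so the decomposition has width 2, which upper-bounds the treewidth. The edges c–b–a–d–c form a cycle, so G is not a tree and its treewidth is at least 2. Combining the bounds, tw(G) = 2.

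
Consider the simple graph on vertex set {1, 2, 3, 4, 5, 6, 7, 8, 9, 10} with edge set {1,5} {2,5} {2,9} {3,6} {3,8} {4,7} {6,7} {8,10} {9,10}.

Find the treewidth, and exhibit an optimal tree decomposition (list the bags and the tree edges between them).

Treewidth 1.
One optimal decomposition is:
Bags: B1 = {4, 7}  B2 = {6, 7}  B3 = {3, 6}  B4 = {3, 8}  B5 = {8, 10}  B6 = {9, 10}  B7 = {2, 9}  B8 = {2, 5}  B9 = {1, 5}
Tree: B1–B2, B2–B3, B3–B4, B4–B5, B5–B6, B6–B7, B7–B8, B8–B9

Each bag holds 2 vertices, so the decomposition has width 1, which upper-bounds the treewidth. Any graph with an edge has treewidth ≥ 1, and G has the edge 4–7. Therefore the treewidth is 1.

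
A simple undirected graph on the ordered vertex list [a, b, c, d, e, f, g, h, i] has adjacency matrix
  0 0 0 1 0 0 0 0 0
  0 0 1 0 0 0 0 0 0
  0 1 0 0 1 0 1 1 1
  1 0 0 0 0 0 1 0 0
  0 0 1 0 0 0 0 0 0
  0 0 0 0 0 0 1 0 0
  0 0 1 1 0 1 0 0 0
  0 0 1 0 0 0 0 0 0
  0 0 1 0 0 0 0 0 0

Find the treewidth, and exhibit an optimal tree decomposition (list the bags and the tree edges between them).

The largest bag has 2 vertices, giving width 1; this decomposition certifies tw(G) ≤ 1. G has an edge, so its treewidth is at least 1. Hence tw(G) = 1 exactly.

Treewidth 1.
Bags: B1 = {c, g}  B2 = {b, c}  B3 = {f, g}  B4 = {c, e}  B5 = {c, i}  B6 = {d, g}  B7 = {c, h}  B8 = {a, d}
Tree: B1–B2, B1–B3, B1–B4, B4–B5, B3–B6, B4–B7, B6–B8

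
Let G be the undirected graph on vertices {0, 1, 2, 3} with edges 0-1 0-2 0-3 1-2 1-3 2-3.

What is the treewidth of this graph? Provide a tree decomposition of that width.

Treewidth 3.
One such decomposition:
Bags: B1 = {0, 1, 2, 3}
Tree: (single bag)

With just one bag of size 4, the width is 4 − 1 = 3, so tw(G) ≤ 3. For the lower bound, the 4 vertices {0, 1, 2, 3} are pairwise adjacent, and any tree decomposition puts a clique entirely inside one bag — forcing width ≥ 3. The upper and lower bounds meet at 3, so that is the treewidth.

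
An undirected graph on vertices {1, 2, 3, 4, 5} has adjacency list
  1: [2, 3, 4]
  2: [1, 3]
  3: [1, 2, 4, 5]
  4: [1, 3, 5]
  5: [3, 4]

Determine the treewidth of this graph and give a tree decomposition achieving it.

Treewidth 2.
Bags: B1 = {1, 3, 4}  B2 = {3, 4, 5}  B3 = {1, 2, 3}
Tree: B1–B2, B1–B3

The largest bag has 3 vertices, giving width 2; this decomposition certifies tw(G) ≤ 2. On the other hand G contains the 3-clique {1, 2, 3}. A clique must lie in a single bag of any decomposition, so no decomposition can have width below 2. Therefore the treewidth is 2.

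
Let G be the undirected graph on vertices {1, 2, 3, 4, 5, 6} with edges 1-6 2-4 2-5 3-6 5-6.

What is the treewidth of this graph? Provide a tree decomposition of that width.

Every bag has size at most 2, so the width is 2 − 1 = 1 and tw(G) ≤ 1. Since G has at least one edge (e.g. 6–5), it is not an edgeless graph, so tw(G) ≥ 1. Hence tw(G) = 1 exactly.

Treewidth 1.
One such decomposition:
Bags: B1 = {5, 6}  B2 = {2, 5}  B3 = {1, 6}  B4 = {2, 4}  B5 = {3, 6}
Tree: B1–B2, B1–B3, B2–B4, B1–B5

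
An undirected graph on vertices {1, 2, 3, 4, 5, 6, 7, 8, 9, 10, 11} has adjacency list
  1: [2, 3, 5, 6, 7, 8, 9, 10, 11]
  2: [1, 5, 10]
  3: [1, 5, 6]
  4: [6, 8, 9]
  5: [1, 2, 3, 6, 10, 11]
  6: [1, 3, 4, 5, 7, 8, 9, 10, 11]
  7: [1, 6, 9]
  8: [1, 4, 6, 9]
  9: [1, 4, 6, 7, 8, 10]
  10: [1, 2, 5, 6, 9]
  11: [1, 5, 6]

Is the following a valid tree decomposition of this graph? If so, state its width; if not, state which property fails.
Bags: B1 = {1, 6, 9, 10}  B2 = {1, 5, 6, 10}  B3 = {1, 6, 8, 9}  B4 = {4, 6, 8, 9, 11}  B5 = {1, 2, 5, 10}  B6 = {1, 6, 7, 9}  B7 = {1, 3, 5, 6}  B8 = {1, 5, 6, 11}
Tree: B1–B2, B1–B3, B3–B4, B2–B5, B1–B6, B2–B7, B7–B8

A tree decomposition must satisfy three properties: every vertex lies in some bag; for every edge, both endpoints lie together in some bag; and for every vertex, the bags containing it form a connected subtree. Here bags containing vertex 11 are not connected in the tree, so the decomposition is invalid.

No — bags containing vertex 11 are not connected in the tree.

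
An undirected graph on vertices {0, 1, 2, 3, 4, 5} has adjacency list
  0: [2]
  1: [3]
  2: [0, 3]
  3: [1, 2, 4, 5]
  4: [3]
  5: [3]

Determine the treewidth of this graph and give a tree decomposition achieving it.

Every bag has size at most 2, so the width is 2 − 1 = 1 and tw(G) ≤ 1. Any graph with an edge has treewidth ≥ 1, and G has the edge 3–5. The upper and lower bounds meet at 1, so that is the treewidth.

Treewidth 1.
One optimal decomposition is:
Bags: B1 = {3, 5}  B2 = {2, 3}  B3 = {3, 4}  B4 = {0, 2}  B5 = {1, 3}
Tree: B1–B2, B1–B3, B2–B4, B2–B5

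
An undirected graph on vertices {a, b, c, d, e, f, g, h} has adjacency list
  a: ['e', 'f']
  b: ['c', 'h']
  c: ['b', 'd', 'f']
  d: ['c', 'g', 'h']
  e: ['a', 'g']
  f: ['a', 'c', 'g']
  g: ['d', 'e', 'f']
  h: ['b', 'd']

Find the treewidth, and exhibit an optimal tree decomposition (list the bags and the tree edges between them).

Treewidth 2.
Bags: B1 = {b, d, h}  B2 = {b, c, d}  B3 = {c, d, g}  B4 = {c, f, g}  B5 = {e, f, g}  B6 = {a, e, f}
Tree: B1–B2, B2–B3, B3–B4, B4–B5, B5–B6

Every bag has size at most 3, so the width is 3 − 1 = 2 and tw(G) ≤ 2. For the lower bound, G contains the cycle h–b–c–d–h, so G is not a forest; only forests have treewidth ≤ 1, hence tw(G) ≥ 2. Therefore the treewidth is 2.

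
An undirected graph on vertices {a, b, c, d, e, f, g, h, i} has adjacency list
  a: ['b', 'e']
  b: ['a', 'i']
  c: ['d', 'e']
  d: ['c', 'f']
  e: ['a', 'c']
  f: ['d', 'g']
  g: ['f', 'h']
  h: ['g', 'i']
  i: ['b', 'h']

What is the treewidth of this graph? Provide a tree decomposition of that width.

The largest bag has 3 vertices, giving width 2; this decomposition certifies tw(G) ≤ 2. The edges a–b–i–h–g–f–d–c–e–a form a cycle, so G is not a tree and its treewidth is at least 2. The upper and lower bounds meet at 2, so that is the treewidth.

Treewidth 2.
Bags: B1 = {a, b, i}  B2 = {a, h, i}  B3 = {a, g, h}  B4 = {a, f, g}  B5 = {a, d, f}  B6 = {a, c, d}  B7 = {a, c, e}
Tree: B1–B2, B2–B3, B3–B4, B4–B5, B5–B6, B6–B7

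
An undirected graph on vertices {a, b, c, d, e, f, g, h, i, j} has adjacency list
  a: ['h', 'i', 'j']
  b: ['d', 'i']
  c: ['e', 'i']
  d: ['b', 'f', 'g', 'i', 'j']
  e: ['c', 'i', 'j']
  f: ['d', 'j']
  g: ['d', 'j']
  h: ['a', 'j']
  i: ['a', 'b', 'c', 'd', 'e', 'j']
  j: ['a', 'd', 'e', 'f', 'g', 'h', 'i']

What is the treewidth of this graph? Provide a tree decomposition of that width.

The largest bag has 3 vertices, giving width 2; this decomposition certifies tw(G) ≤ 2. Conversely, {d, g, j} is a clique of size 3, and the vertices of any clique must share a bag in every tree decomposition; so some bag has ≥ 3 vertices and tw(G) ≥ 2. Therefore the treewidth is 2.

Treewidth 2.
One optimal decomposition is:
Bags: B1 = {d, g, j}  B2 = {d, f, j}  B3 = {d, i, j}  B4 = {a, i, j}  B5 = {a, h, j}  B6 = {b, d, i}  B7 = {e, i, j}  B8 = {c, e, i}
Tree: B1–B2, B1–B3, B3–B4, B4–B5, B3–B6, B4–B7, B7–B8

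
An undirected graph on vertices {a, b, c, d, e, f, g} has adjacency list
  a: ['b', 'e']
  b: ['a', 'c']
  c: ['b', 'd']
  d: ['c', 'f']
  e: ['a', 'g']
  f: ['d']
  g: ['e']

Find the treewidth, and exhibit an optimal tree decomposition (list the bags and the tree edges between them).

Treewidth 1.
One optimal decomposition is:
Bags: B1 = {e, g}  B2 = {a, e}  B3 = {a, b}  B4 = {b, c}  B5 = {c, d}  B6 = {d, f}
Tree: B1–B2, B2–B3, B3–B4, B4–B5, B5–B6

The largest bag has 2 vertices, giving width 1; this decomposition certifies tw(G) ≤ 1. G has an edge, so its treewidth is at least 1. Hence tw(G) = 1 exactly.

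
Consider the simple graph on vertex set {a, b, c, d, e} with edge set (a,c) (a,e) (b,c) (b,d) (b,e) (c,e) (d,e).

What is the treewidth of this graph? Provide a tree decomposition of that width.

Each bag holds 3 vertices, so the decomposition has width 2, which upper-bounds the treewidth. For the lower bound, the 3 vertices {b, d, e} are pairwise adjacent, and any tree decomposition puts a clique entirely inside one bag — forcing width ≥ 2. Therefore the treewidth is 2.

Treewidth 2.
Bags: B1 = {b, d, e}  B2 = {b, c, e}  B3 = {a, c, e}
Tree: B1–B2, B2–B3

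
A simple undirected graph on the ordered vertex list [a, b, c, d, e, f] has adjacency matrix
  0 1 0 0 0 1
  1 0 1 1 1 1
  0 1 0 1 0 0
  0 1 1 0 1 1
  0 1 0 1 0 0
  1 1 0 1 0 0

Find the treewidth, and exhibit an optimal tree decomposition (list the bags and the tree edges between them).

Treewidth 2.
One such decomposition:
Bags: B1 = {b, d, f}  B2 = {a, b, f}  B3 = {b, c, d}  B4 = {b, d, e}
Tree: B1–B2, B1–B3, B3–B4

The largest bag has 3 vertices, giving width 2; this decomposition certifies tw(G) ≤ 2. On the other hand G contains the 3-clique {b, d, e}. A clique must lie in a single bag of any decomposition, so no decomposition can have width below 2. Hence tw(G) = 2 exactly.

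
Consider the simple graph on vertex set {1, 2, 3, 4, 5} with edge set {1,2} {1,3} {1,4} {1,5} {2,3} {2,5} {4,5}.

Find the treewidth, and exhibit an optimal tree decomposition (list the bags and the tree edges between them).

Treewidth 2.
One such decomposition:
Bags: B1 = {1, 4, 5}  B2 = {1, 2, 5}  B3 = {1, 2, 3}
Tree: B1–B2, B2–B3

The largest bag has 3 vertices, giving width 2; this decomposition certifies tw(G) ≤ 2. For the lower bound, the 3 vertices {1, 2, 3} are pairwise adjacent, and any tree decomposition puts a clique entirely inside one bag — forcing width ≥ 2. Therefore the treewidth is 2.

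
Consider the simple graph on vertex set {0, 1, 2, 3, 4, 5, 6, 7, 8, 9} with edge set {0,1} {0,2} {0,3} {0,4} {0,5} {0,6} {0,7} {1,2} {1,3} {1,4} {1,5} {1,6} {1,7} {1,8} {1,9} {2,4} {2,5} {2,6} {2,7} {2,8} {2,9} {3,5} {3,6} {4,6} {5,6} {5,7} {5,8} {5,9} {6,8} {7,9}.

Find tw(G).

4

A width-4 tree decomposition is:
Bags: B1 = {0, 1, 2, 5, 6}  B2 = {1, 2, 5, 6, 8}  B3 = {0, 1, 2, 5, 7}  B4 = {1, 2, 5, 7, 9}  B5 = {0, 1, 3, 5, 6}  B6 = {0, 1, 2, 4, 6}
Tree: B1–B2, B1–B3, B3–B4, B1–B5, B1–B6
The largest bag has 5 vertices, giving width 4; this decomposition certifies tw(G) ≤ 4. For the lower bound, the 5 vertices {0, 1, 2, 4, 6} are pairwise adjacent, and any tree decomposition puts a clique entirely inside one bag — forcing width ≥ 4. Therefore the treewidth is 4.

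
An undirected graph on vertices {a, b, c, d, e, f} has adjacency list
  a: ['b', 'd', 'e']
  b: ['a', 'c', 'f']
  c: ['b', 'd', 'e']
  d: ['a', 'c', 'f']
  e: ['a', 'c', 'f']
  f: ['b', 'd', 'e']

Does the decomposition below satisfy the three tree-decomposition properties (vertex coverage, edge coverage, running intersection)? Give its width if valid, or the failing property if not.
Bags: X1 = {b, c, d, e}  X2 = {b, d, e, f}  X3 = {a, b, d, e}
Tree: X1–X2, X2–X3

Yes; width 3.

Vertex coverage: the bags together contain {a, b, c, d, e, f}, the full vertex set. Edge coverage: each edge of G has both endpoints in at least one bag. Running intersection: for every vertex, the bags containing it form a connected subtree. All three properties hold, so this is a valid tree decomposition of width max|bag| − 1 = 3, and hence tw(G) ≤ 3.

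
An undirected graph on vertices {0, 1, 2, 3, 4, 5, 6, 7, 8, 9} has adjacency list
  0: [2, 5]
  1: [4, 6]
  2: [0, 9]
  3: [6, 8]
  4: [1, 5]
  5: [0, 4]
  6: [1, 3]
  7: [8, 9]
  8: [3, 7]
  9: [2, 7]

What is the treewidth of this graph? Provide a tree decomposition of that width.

Treewidth 2.
One such decomposition:
Bags: B1 = {1, 4, 6}  B2 = {4, 5, 6}  B3 = {0, 5, 6}  B4 = {0, 2, 6}  B5 = {2, 6, 9}  B6 = {6, 7, 9}  B7 = {6, 7, 8}  B8 = {3, 6, 8}
Tree: B1–B2, B2–B3, B3–B4, B4–B5, B5–B6, B6–B7, B7–B8

Every bag has size at most 3, so the width is 3 − 1 = 2 and tw(G) ≤ 2. Since 6–1–4–5–0–2–9–7–8–3–6 is a cycle in G, G is not acyclic. Forests are exactly the graphs of treewidth ≤ 1, so tw(G) ≥ 2. The upper and lower bounds meet at 2, so that is the treewidth.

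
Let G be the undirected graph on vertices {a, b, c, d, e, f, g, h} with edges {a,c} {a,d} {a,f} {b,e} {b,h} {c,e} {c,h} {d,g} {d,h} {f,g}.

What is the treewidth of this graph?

2

A width-2 tree decomposition is:
Bags: B1 = {d, f, g}  B2 = {a, d, f}  B3 = {a, d, h}  B4 = {a, c, h}  B5 = {b, c, h}  B6 = {b, c, e}
Tree: B1–B2, B2–B3, B3–B4, B4–B5, B5–B6
The largest bag has 3 vertices, giving width 2; this decomposition certifies tw(G) ≤ 2. The edges g–f–a–d–g form a cycle, so G is not a tree and its treewidth is at least 2. Combining the bounds, tw(G) = 2.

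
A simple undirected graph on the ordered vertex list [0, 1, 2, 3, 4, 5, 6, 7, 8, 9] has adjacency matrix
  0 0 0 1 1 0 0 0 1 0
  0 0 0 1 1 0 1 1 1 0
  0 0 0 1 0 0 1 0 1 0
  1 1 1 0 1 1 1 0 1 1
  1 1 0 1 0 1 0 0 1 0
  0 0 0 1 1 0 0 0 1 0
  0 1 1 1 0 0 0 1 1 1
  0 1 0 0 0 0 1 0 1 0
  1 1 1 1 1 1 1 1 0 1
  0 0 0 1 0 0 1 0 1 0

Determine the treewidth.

3

A width-3 tree decomposition is:
Bags: B1 = {1, 3, 6, 8}  B2 = {1, 3, 4, 8}  B3 = {1, 6, 7, 8}  B4 = {2, 3, 6, 8}  B5 = {3, 6, 8, 9}  B6 = {3, 4, 5, 8}  B7 = {0, 3, 4, 8}
Tree: B1–B2, B1–B3, B1–B4, B1–B5, B2–B6, B2–B7
Each bag holds 4 vertices, so the decomposition has width 3, which upper-bounds the treewidth. For the lower bound, the 4 vertices {3, 6, 8, 9} are pairwise adjacent, and any tree decomposition puts a clique entirely inside one bag — forcing width ≥ 3. Therefore the treewidth is 3.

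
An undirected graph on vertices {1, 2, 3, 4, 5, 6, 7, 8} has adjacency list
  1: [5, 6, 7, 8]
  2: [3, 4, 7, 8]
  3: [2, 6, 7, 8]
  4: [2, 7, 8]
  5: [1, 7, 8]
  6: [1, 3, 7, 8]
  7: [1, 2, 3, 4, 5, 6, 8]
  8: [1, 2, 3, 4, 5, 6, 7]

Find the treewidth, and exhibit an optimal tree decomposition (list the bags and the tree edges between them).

Treewidth 3.
One such decomposition:
Bags: B1 = {3, 6, 7, 8}  B2 = {2, 3, 7, 8}  B3 = {1, 6, 7, 8}  B4 = {1, 5, 7, 8}  B5 = {2, 4, 7, 8}
Tree: B1–B2, B1–B3, B3–B4, B2–B5

The largest bag has 4 vertices, giving width 3; this decomposition certifies tw(G) ≤ 3. On the other hand G contains the 4-clique {1, 5, 7, 8}. A clique must lie in a single bag of any decomposition, so no decomposition can have width below 3. The upper and lower bounds meet at 3, so that is the treewidth.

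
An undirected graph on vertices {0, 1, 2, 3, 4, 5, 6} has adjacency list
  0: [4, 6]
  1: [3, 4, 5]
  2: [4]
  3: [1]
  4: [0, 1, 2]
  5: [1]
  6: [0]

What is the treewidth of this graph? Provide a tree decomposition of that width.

Treewidth 1.
One optimal decomposition is:
Bags: B1 = {1, 4}  B2 = {1, 3}  B3 = {0, 4}  B4 = {0, 6}  B5 = {2, 4}  B6 = {1, 5}
Tree: B1–B2, B1–B3, B3–B4, B1–B5, B1–B6

Each bag holds 2 vertices, so the decomposition has width 1, which upper-bounds the treewidth. Since G has at least one edge (e.g. 1–4), it is not an edgeless graph, so tw(G) ≥ 1. Combining the bounds, tw(G) = 1.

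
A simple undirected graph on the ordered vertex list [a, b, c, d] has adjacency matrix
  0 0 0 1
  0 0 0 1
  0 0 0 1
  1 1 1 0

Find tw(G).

1

A width-1 tree decomposition is:
Bags: B1 = {b, d}  B2 = {c, d}  B3 = {a, d}
Tree: B1–B2, B1–B3
Every bag has size at most 2, so the width is 2 − 1 = 1 and tw(G) ≤ 1. Any graph with an edge has treewidth ≥ 1, and G has the edge b–d. Therefore the treewidth is 1.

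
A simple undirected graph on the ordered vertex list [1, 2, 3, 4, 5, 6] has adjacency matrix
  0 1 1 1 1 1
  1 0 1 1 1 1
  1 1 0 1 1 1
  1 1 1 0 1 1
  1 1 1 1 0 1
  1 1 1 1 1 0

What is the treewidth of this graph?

A width-5 tree decomposition is:
Bags: B1 = {1, 2, 3, 4, 5, 6}
Tree: (single bag)
A single bag containing all 6 vertices is trivially a valid decomposition of width 5. Conversely, {1, 2, 3, 4, 5, 6} is a clique of size 6, and the vertices of any clique must share a bag in every tree decomposition; so some bag has ≥ 6 vertices and tw(G) ≥ 5. Therefore the treewidth is 5.

5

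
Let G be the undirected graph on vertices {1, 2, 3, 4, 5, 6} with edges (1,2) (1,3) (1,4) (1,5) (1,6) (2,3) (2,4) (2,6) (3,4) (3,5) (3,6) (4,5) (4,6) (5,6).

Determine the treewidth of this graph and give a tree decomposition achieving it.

Every bag has size at most 5, so the width is 5 − 1 = 4 and tw(G) ≤ 4. For the lower bound, the 5 vertices {1, 2, 3, 4, 6} are pairwise adjacent, and any tree decomposition puts a clique entirely inside one bag — forcing width ≥ 4. The upper and lower bounds meet at 4, so that is the treewidth.

Treewidth 4.
Bags: B1 = {1, 3, 4, 5, 6}  B2 = {1, 2, 3, 4, 6}
Tree: B1–B2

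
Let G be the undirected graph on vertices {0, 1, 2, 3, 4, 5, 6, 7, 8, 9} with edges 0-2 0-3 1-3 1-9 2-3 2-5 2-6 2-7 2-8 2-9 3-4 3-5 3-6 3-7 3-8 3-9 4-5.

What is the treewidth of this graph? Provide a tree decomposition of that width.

The largest bag has 3 vertices, giving width 2; this decomposition certifies tw(G) ≤ 2. On the other hand G contains the 3-clique {1, 3, 9}. A clique must lie in a single bag of any decomposition, so no decomposition can have width below 2. Hence tw(G) = 2 exactly.

Treewidth 2.
Bags: B1 = {2, 3, 6}  B2 = {2, 3, 5}  B3 = {2, 3, 9}  B4 = {0, 2, 3}  B5 = {2, 3, 8}  B6 = {3, 4, 5}  B7 = {1, 3, 9}  B8 = {2, 3, 7}
Tree: B1–B2, B2–B3, B3–B4, B2–B5, B2–B6, B3–B7, B1–B8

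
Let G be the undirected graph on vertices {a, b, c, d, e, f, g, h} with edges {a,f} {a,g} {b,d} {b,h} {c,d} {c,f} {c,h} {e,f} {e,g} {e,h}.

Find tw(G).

2

A width-2 tree decomposition is:
Bags: B1 = {a, f, g}  B2 = {e, f, g}  B3 = {c, e, f}  B4 = {c, e, h}  B5 = {c, d, h}  B6 = {b, d, h}
Tree: B1–B2, B2–B3, B3–B4, B4–B5, B5–B6
The largest bag has 3 vertices, giving width 2; this decomposition certifies tw(G) ≤ 2. The edges a–g–e–f–a form a cycle, so G is not a tree and its treewidth is at least 2. Combining the bounds, tw(G) = 2.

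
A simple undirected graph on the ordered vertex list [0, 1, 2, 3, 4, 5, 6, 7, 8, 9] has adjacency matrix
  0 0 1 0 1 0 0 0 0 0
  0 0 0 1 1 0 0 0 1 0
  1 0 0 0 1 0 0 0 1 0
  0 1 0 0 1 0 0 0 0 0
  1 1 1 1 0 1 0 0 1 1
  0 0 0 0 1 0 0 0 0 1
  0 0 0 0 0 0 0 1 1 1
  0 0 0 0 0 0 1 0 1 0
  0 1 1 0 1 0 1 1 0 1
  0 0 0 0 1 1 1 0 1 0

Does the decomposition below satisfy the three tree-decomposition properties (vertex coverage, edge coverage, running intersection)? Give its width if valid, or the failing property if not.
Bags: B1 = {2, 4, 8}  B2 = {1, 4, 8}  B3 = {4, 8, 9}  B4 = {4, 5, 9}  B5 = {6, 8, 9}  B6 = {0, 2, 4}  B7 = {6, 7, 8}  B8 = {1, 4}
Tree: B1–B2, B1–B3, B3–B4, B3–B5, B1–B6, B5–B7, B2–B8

No — vertex 3 appears in no bag.

A tree decomposition must satisfy three properties: every vertex lies in some bag; for every edge, both endpoints lie together in some bag; and for every vertex, the bags containing it form a connected subtree. Here vertex 3 appears in no bag, so the decomposition is invalid.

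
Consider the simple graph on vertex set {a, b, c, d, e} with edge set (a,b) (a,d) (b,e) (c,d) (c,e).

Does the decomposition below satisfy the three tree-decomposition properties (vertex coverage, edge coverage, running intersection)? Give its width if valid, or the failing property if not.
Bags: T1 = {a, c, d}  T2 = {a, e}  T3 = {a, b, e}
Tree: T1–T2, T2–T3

No — edge (c,e) lies in no bag.

A tree decomposition must satisfy three properties: every vertex lies in some bag; for every edge, both endpoints lie together in some bag; and for every vertex, the bags containing it form a connected subtree. Here edge (c,e) lies in no bag, so the decomposition is invalid.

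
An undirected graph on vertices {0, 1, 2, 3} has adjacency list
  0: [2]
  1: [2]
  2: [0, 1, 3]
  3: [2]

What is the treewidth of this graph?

1

A width-1 tree decomposition is:
Bags: B1 = {1, 2}  B2 = {2, 3}  B3 = {0, 2}
Tree: B1–B2, B1–B3
Each bag holds 2 vertices, so the decomposition has width 1, which upper-bounds the treewidth. Any graph with an edge has treewidth ≥ 1, and G has the edge 2–1. Hence tw(G) = 1 exactly.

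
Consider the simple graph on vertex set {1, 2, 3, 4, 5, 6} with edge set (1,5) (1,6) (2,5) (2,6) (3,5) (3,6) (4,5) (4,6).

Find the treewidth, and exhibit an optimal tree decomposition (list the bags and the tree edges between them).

Treewidth 2.
One such decomposition:
Bags: B1 = {2, 5, 6}  B2 = {3, 5, 6}  B3 = {4, 5, 6}  B4 = {1, 5, 6}
Tree: B1–B2, B2–B3, B3–B4

The largest bag has 3 vertices, giving width 2; this decomposition certifies tw(G) ≤ 2. The edges 5–2–6–3–5 form a cycle, so G is not a tree and its treewidth is at least 2. Hence tw(G) = 2 exactly.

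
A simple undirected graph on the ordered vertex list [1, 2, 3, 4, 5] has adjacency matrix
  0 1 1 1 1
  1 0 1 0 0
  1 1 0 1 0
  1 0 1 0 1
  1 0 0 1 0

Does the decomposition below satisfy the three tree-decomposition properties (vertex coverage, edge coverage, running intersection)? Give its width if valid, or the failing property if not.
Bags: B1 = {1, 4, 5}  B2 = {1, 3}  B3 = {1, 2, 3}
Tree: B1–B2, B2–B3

No — edge (4,3) lies in no bag.

A tree decomposition must satisfy three properties: every vertex lies in some bag; for every edge, both endpoints lie together in some bag; and for every vertex, the bags containing it form a connected subtree. Here edge (4,3) lies in no bag, so the decomposition is invalid.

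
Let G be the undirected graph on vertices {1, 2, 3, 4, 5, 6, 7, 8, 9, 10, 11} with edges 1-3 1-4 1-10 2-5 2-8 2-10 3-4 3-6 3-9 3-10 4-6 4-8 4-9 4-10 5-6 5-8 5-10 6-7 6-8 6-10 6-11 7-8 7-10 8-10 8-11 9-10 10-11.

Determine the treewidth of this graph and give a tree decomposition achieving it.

Treewidth 3.
One optimal decomposition is:
Bags: B1 = {4, 6, 8, 10}  B2 = {3, 4, 6, 10}  B3 = {5, 6, 8, 10}  B4 = {6, 8, 10, 11}  B5 = {1, 3, 4, 10}  B6 = {6, 7, 8, 10}  B7 = {3, 4, 9, 10}  B8 = {2, 5, 8, 10}
Tree: B1–B2, B1–B3, B3–B4, B2–B5, B1–B6, B5–B7, B3–B8

The largest bag has 4 vertices, giving width 3; this decomposition certifies tw(G) ≤ 3. Conversely, {1, 3, 4, 10} is a clique of size 4, and the vertices of any clique must share a bag in every tree decomposition; so some bag has ≥ 4 vertices and tw(G) ≥ 3. Combining the bounds, tw(G) = 3.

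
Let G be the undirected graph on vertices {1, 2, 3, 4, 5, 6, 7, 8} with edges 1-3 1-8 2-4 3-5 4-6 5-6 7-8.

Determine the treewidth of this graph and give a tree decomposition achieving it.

The largest bag has 2 vertices, giving width 1; this decomposition certifies tw(G) ≤ 1. Any graph with an edge has treewidth ≥ 1, and G has the edge 2–4. Combining the bounds, tw(G) = 1.

Treewidth 1.
Bags: B1 = {2, 4}  B2 = {4, 6}  B3 = {5, 6}  B4 = {3, 5}  B5 = {1, 3}  B6 = {1, 8}  B7 = {7, 8}
Tree: B1–B2, B2–B3, B3–B4, B4–B5, B5–B6, B6–B7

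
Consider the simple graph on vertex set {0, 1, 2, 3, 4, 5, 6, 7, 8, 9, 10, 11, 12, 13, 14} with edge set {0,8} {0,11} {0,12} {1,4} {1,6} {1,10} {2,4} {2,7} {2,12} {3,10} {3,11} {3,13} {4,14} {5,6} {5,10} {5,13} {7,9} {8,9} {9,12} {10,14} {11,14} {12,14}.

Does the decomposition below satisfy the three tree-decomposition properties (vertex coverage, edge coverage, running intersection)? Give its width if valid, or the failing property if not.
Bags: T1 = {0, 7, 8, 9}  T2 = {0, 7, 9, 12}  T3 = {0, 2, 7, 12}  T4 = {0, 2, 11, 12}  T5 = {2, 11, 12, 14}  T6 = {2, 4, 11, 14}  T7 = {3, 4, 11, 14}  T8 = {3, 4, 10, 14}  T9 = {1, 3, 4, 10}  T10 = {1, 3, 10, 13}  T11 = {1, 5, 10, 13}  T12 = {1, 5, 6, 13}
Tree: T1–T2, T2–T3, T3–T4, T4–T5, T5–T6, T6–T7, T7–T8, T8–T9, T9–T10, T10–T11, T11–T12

Every vertex of G appears in some bag (union = {0, 1, 2, 3, 4, 5, 6, 7, 8, 9, 10, 11, 12, 13, 14}); every edge is covered by a bag; and for each vertex v the set of bags containing v is connected in the bag tree. The decomposition is therefore valid. The largest bag has 4 vertices, so the width is 3.

Yes; width 3.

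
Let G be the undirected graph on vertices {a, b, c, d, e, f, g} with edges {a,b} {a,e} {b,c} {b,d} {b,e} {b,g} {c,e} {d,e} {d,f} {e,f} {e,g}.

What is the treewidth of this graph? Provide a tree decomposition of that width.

The largest bag has 3 vertices, giving width 2; this decomposition certifies tw(G) ≤ 2. Conversely, {d, e, f} is a clique of size 3, and the vertices of any clique must share a bag in every tree decomposition; so some bag has ≥ 3 vertices and tw(G) ≥ 2. Hence tw(G) = 2 exactly.

Treewidth 2.
One optimal decomposition is:
Bags: B1 = {b, d, e}  B2 = {d, e, f}  B3 = {a, b, e}  B4 = {b, e, g}  B5 = {b, c, e}
Tree: B1–B2, B1–B3, B3–B4, B3–B5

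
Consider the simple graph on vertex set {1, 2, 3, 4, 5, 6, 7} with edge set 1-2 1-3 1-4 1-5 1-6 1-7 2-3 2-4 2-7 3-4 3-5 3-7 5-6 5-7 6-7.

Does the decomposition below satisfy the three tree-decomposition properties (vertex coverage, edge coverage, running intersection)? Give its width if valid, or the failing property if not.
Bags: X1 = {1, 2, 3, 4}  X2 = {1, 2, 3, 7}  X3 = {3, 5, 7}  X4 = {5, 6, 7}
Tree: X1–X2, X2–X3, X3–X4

No — edge (1,5) lies in no bag.

A tree decomposition must satisfy three properties: every vertex lies in some bag; for every edge, both endpoints lie together in some bag; and for every vertex, the bags containing it form a connected subtree. Here edge (1,5) lies in no bag, so the decomposition is invalid.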